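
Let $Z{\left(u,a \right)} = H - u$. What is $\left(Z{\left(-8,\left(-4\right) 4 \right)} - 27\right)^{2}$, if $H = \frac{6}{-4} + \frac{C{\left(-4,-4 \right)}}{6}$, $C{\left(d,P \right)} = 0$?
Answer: $\frac{1681}{4} \approx 420.25$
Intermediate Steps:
$H = - \frac{3}{2}$ ($H = \frac{6}{-4} + \frac{0}{6} = 6 \left(- \frac{1}{4}\right) + 0 \cdot \frac{1}{6} = - \frac{3}{2} + 0 = - \frac{3}{2} \approx -1.5$)
$Z{\left(u,a \right)} = - \frac{3}{2} - u$
$\left(Z{\left(-8,\left(-4\right) 4 \right)} - 27\right)^{2} = \left(\left(- \frac{3}{2} - -8\right) - 27\right)^{2} = \left(\left(- \frac{3}{2} + 8\right) - 27\right)^{2} = \left(\frac{13}{2} - 27\right)^{2} = \left(- \frac{41}{2}\right)^{2} = \frac{1681}{4}$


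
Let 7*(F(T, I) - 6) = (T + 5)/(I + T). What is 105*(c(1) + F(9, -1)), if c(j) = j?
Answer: 3045/4 ≈ 761.25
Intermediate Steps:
F(T, I) = 6 + (5 + T)/(7*(I + T)) (F(T, I) = 6 + ((T + 5)/(I + T))/7 = 6 + ((5 + T)/(I + T))/7 = 6 + (5 + T)/(7*(I + T)))
105*(c(1) + F(9, -1)) = 105*(1 + (5 + 42*(-1) + 43*9)/(7*(-1 + 9))) = 105*(1 + (1/7)*(5 - 42 + 387)/8) = 105*(1 + (1/7)*(1/8)*350) = 105*(1 + 25/4) = 105*(29/4) = 3045/4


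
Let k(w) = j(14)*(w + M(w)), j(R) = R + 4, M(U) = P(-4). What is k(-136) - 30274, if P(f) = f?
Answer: -32794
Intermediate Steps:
M(U) = -4
j(R) = 4 + R
k(w) = -72 + 18*w (k(w) = (4 + 14)*(w - 4) = 18*(-4 + w) = -72 + 18*w)
k(-136) - 30274 = (-72 + 18*(-136)) - 30274 = (-72 - 2448) - 30274 = -2520 - 30274 = -32794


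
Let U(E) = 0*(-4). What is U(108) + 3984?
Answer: 3984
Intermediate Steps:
U(E) = 0
U(108) + 3984 = 0 + 3984 = 3984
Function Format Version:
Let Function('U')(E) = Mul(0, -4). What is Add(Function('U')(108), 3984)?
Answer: 3984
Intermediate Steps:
Function('U')(E) = 0
Add(Function('U')(108), 3984) = Add(0, 3984) = 3984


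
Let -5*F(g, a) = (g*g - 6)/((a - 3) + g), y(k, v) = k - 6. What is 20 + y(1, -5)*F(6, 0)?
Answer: 30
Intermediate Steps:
y(k, v) = -6 + k
F(g, a) = -(-6 + g²)/(5*(-3 + a + g)) (F(g, a) = -(g*g - 6)/(5*((a - 3) + g)) = -(g² - 6)/(5*((-3 + a) + g)) = -(-6 + g²)/(5*(-3 + a + g)))
20 + y(1, -5)*F(6, 0) = 20 + (-6 + 1)*((6 - 1*6²)/(5*(-3 + 0 + 6))) = 20 - (6 - 1*36)/3 = 20 - (6 - 36)/3 = 20 - (-30)/3 = 20 - 5*(-2) = 20 + 10 = 30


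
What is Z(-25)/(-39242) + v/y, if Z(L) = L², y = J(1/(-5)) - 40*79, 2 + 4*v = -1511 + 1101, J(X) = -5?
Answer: 2063801/124200930 ≈ 0.016617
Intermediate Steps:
v = -103 (v = -½ + (-1511 + 1101)/4 = -½ + (¼)*(-410) = -½ - 205/2 = -103)
y = -3165 (y = -5 - 40*79 = -5 - 3160 = -3165)
Z(-25)/(-39242) + v/y = (-25)²/(-39242) - 103/(-3165) = 625*(-1/39242) - 103*(-1/3165) = -625/39242 + 103/3165 = 2063801/124200930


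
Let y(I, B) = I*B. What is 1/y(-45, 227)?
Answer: -1/10215 ≈ -9.7895e-5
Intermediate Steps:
y(I, B) = B*I
1/y(-45, 227) = 1/(227*(-45)) = 1/(-10215) = -1/10215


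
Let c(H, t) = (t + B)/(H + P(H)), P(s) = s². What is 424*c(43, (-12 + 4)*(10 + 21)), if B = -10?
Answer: -636/11 ≈ -57.818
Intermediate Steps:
c(H, t) = (-10 + t)/(H + H²) (c(H, t) = (t - 10)/(H + H²) = (-10 + t)/(H + H²))
424*c(43, (-12 + 4)*(10 + 21)) = 424*((-10 + (-12 + 4)*(10 + 21))/(43*(1 + 43))) = 424*((1/43)*(-10 - 8*31)/44) = 424*((1/43)*(1/44)*(-10 - 248)) = 424*((1/43)*(1/44)*(-258)) = 424*(-3/22) = -636/11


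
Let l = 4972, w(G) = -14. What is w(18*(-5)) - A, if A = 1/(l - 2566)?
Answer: -33685/2406 ≈ -14.000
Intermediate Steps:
A = 1/2406 (A = 1/(4972 - 2566) = 1/2406 ≈ 0.00041563)
w(18*(-5)) - A = -14 - 1*1/2406 = -14 - 1/2406 = -33685/2406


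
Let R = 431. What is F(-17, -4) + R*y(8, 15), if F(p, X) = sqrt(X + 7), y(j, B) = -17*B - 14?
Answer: -115939 + sqrt(3) ≈ -1.1594e+5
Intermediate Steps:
y(j, B) = -14 - 17*B
F(p, X) = sqrt(7 + X)
F(-17, -4) + R*y(8, 15) = sqrt(7 - 4) + 431*(-14 - 17*15) = sqrt(3) + 431*(-14 - 255) = sqrt(3) + 431*(-269) = sqrt(3) - 115939 = -115939 + sqrt(3)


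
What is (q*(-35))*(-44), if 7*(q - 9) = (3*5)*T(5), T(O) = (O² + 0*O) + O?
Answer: 112860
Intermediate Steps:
T(O) = O + O² (T(O) = (O² + 0) + O = O² + O = O + O²)
q = 513/7 (q = 9 + ((3*5)*(5*(1 + 5)))/7 = 9 + (15*(5*6))/7 = 9 + (15*30)/7 = 9 + (⅐)*450 = 9 + 450/7 = 513/7 ≈ 73.286)
(q*(-35))*(-44) = ((513/7)*(-35))*(-44) = -2565*(-44) = 112860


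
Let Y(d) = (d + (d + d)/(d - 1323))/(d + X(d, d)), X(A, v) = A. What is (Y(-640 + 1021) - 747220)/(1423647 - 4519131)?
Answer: 351940385/1457972964 ≈ 0.24139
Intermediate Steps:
Y(d) = (d + 2*d/(-1323 + d))/(2*d) (Y(d) = (d + (d + d)/(d - 1323))/(d + d) = (d + (2*d)/(-1323 + d))/((2*d)) = (d + 2*d/(-1323 + d))*(1/(2*d)) = (d + 2*d/(-1323 + d))/(2*d))
(Y(-640 + 1021) - 747220)/(1423647 - 4519131) = ((-1321 + (-640 + 1021))/(2*(-1323 + (-640 + 1021))) - 747220)/(1423647 - 4519131) = ((-1321 + 381)/(2*(-1323 + 381)) - 747220)/(-3095484) = ((½)*(-940)/(-942) - 747220)*(-1/3095484) = ((½)*(-1/942)*(-940) - 747220)*(-1/3095484) = (235/471 - 747220)*(-1/3095484) = -351940385/471*(-1/3095484) = 351940385/1457972964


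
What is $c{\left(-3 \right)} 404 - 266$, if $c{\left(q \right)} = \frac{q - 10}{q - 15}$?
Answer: $\frac{232}{9} \approx 25.778$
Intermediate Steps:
$c{\left(q \right)} = \frac{-10 + q}{-15 + q}$ ($c{\left(q \right)} = \frac{q - 10}{-15 + q} = \frac{-10 + q}{-15 + q}$)
$c{\left(-3 \right)} 404 - 266 = \frac{-10 - 3}{-15 - 3} \cdot 404 - 266 = \frac{1}{-18} \left(-13\right) 404 - 266 = \left(- \frac{1}{18}\right) \left(-13\right) 404 - 266 = \frac{13}{18} \cdot 404 - 266 = \frac{2626}{9} - 266 = \frac{232}{9}$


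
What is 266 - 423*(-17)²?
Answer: -121981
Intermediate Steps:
266 - 423*(-17)² = 266 - 423*289 = 266 - 122247 = -121981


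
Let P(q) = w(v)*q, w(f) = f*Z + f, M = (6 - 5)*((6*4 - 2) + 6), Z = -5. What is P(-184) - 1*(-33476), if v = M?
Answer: 54084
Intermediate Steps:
M = 28 (M = 1*((24 - 2) + 6) = 1*(22 + 6) = 1*28 = 28)
v = 28
w(f) = -4*f (w(f) = f*(-5) + f = -5*f + f = -4*f)
P(q) = -112*q (P(q) = (-4*28)*q = -112*q)
P(-184) - 1*(-33476) = -112*(-184) - 1*(-33476) = 20608 + 33476 = 54084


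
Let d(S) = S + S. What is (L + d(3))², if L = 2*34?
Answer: 5476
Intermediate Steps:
d(S) = 2*S
L = 68
(L + d(3))² = (68 + 2*3)² = (68 + 6)² = 74² = 5476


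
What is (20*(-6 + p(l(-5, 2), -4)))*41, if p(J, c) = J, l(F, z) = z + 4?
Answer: 0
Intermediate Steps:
l(F, z) = 4 + z
(20*(-6 + p(l(-5, 2), -4)))*41 = (20*(-6 + (4 + 2)))*41 = (20*(-6 + 6))*41 = (20*0)*41 = 0*41 = 0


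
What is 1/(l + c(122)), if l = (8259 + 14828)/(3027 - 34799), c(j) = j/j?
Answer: 31772/8685 ≈ 3.6583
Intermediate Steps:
c(j) = 1
l = -23087/31772 (l = 23087/(-31772) = 23087*(-1/31772) = -23087/31772 ≈ -0.72665)
1/(l + c(122)) = 1/(-23087/31772 + 1) = 1/(8685/31772) = 31772/8685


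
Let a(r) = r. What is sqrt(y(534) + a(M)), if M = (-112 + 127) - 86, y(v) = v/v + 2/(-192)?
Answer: I*sqrt(40326)/24 ≈ 8.3672*I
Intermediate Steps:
y(v) = 95/96 (y(v) = 1 + 2*(-1/192) = 1 - 1/96 = 95/96)
M = -71 (M = 15 - 86 = -71)
sqrt(y(534) + a(M)) = sqrt(95/96 - 71) = sqrt(-6721/96) = I*sqrt(40326)/24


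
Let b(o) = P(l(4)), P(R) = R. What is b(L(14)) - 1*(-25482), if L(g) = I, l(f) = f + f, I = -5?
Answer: 25490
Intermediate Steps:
l(f) = 2*f
L(g) = -5
b(o) = 8 (b(o) = 2*4 = 8)
b(L(14)) - 1*(-25482) = 8 - 1*(-25482) = 8 + 25482 = 25490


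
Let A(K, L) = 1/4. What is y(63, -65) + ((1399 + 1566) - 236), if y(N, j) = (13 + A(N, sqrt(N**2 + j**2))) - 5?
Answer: 10949/4 ≈ 2737.3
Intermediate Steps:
A(K, L) = 1/4
y(N, j) = 33/4 (y(N, j) = (13 + 1/4) - 5 = 53/4 - 5 = 33/4)
y(63, -65) + ((1399 + 1566) - 236) = 33/4 + ((1399 + 1566) - 236) = 33/4 + (2965 - 236) = 33/4 + 2729 = 10949/4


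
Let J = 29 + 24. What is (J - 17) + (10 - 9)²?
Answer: 37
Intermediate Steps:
J = 53
(J - 17) + (10 - 9)² = (53 - 17) + (10 - 9)² = 36 + 1² = 36 + 1 = 37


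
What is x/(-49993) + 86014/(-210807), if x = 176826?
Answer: -41576256484/10538874351 ≈ -3.9450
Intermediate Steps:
x/(-49993) + 86014/(-210807) = 176826/(-49993) + 86014/(-210807) = 176826*(-1/49993) + 86014*(-1/210807) = -176826/49993 - 86014/210807 = -41576256484/10538874351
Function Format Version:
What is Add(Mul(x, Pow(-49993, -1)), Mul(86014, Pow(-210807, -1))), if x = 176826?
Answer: Rational(-41576256484, 10538874351) ≈ -3.9450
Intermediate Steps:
Add(Mul(x, Pow(-49993, -1)), Mul(86014, Pow(-210807, -1))) = Add(Mul(176826, Pow(-49993, -1)), Mul(86014, Pow(-210807, -1))) = Add(Mul(176826, Rational(-1, 49993)), Mul(86014, Rational(-1, 210807))) = Add(Rational(-176826, 49993), Rational(-86014, 210807)) = Rational(-41576256484, 10538874351)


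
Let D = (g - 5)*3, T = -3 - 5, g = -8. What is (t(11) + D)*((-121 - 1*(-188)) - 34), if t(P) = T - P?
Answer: -1914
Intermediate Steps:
T = -8
t(P) = -8 - P
D = -39 (D = (-8 - 5)*3 = -13*3 = -39)
(t(11) + D)*((-121 - 1*(-188)) - 34) = ((-8 - 1*11) - 39)*((-121 - 1*(-188)) - 34) = ((-8 - 11) - 39)*((-121 + 188) - 34) = (-19 - 39)*(67 - 34) = -58*33 = -1914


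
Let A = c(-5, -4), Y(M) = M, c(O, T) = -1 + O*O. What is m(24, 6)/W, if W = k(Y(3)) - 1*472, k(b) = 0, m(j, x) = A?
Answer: -3/59 ≈ -0.050847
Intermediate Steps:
c(O, T) = -1 + O**2
A = 24 (A = -1 + (-5)**2 = -1 + 25 = 24)
m(j, x) = 24
W = -472 (W = 0 - 1*472 = 0 - 472 = -472)
m(24, 6)/W = 24/(-472) = 24*(-1/472) = -3/59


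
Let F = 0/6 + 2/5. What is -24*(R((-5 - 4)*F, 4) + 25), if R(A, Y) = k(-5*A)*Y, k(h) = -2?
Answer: -408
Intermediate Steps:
F = ⅖ (F = 0*(⅙) + 2*(⅕) = 0 + ⅖ = ⅖ ≈ 0.40000)
R(A, Y) = -2*Y
-24*(R((-5 - 4)*F, 4) + 25) = -24*(-2*4 + 25) = -24*(-8 + 25) = -24*17 = -408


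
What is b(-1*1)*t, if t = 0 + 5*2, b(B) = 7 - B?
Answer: 80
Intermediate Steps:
t = 10 (t = 0 + 10 = 10)
b(-1*1)*t = (7 - (-1))*10 = (7 - 1*(-1))*10 = (7 + 1)*10 = 8*10 = 80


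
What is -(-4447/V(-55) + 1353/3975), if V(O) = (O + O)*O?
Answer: 126549/320650 ≈ 0.39466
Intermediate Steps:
V(O) = 2*O² (V(O) = (2*O)*O = 2*O²)
-(-4447/V(-55) + 1353/3975) = -(-4447/(2*(-55)²) + 1353/3975) = -(-4447/(2*3025) + 1353*(1/3975)) = -(-4447/6050 + 451/1325) = -1*(-126549/320650) = 126549/320650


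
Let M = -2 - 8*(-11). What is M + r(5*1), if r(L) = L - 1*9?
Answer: 82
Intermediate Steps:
r(L) = -9 + L (r(L) = L - 9 = -9 + L)
M = 86 (M = -2 + 88 = 86)
M + r(5*1) = 86 + (-9 + 5*1) = 86 + (-9 + 5) = 86 - 4 = 82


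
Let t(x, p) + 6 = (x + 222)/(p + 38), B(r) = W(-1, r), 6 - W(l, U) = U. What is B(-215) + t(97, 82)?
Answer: 26119/120 ≈ 217.66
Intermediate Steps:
W(l, U) = 6 - U
B(r) = 6 - r
t(x, p) = -6 + (222 + x)/(38 + p) (t(x, p) = -6 + (x + 222)/(p + 38) = -6 + (222 + x)/(38 + p))
B(-215) + t(97, 82) = (6 - 1*(-215)) + (-6 + 97 - 6*82)/(38 + 82) = (6 + 215) + (-6 + 97 - 492)/120 = 221 + (1/120)*(-401) = 221 - 401/120 = 26119/120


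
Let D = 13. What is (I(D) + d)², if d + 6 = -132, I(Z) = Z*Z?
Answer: 961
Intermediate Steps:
I(Z) = Z²
d = -138 (d = -6 - 132 = -138)
(I(D) + d)² = (13² - 138)² = (169 - 138)² = 31² = 961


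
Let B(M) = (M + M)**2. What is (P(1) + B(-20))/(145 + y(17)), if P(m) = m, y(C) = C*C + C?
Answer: 1601/451 ≈ 3.5499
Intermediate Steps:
y(C) = C + C**2 (y(C) = C**2 + C = C + C**2)
B(M) = 4*M**2 (B(M) = (2*M)**2 = 4*M**2)
(P(1) + B(-20))/(145 + y(17)) = (1 + 4*(-20)**2)/(145 + 17*(1 + 17)) = (1 + 4*400)/(145 + 17*18) = (1 + 1600)/(145 + 306) = 1601/451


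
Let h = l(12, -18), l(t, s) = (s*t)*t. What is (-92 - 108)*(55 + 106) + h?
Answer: -34792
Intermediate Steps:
l(t, s) = s*t**2
h = -2592 (h = -18*12**2 = -18*144 = -2592)
(-92 - 108)*(55 + 106) + h = (-92 - 108)*(55 + 106) - 2592 = -200*161 - 2592 = -32200 - 2592 = -34792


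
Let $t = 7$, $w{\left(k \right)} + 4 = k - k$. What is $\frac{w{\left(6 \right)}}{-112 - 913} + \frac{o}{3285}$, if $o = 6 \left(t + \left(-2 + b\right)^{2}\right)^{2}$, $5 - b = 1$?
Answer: $\frac{50486}{224475} \approx 0.22491$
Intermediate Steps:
$w{\left(k \right)} = -4$ ($w{\left(k \right)} = -4 + \left(k - k\right) = -4 + 0 = -4$)
$b = 4$ ($b = 5 - 1 = 4$)
$o = 726$ ($o = 6 \left(7 + \left(-2 + 4\right)^{2}\right)^{2} = 6 \left(7 + 2^{2}\right)^{2} = 6 \left(7 + 4\right)^{2} = 6 \cdot 11^{2} = 6 \cdot 121 = 726$)
$\frac{w{\left(6 \right)}}{-112 - 913} + \frac{o}{3285} = - \frac{4}{-112 - 913} + \frac{726}{3285} = - \frac{4}{-1025} + 726 \cdot \frac{1}{3285} = \left(-4\right) \left(- \frac{1}{1025}\right) + \frac{242}{1095} = \frac{4}{1025} + \frac{242}{1095} = \frac{50486}{224475}$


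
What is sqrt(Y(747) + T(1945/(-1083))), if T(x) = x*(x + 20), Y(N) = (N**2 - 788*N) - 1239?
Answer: I*sqrt(37413626549)/1083 ≈ 178.6*I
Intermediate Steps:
Y(N) = -1239 + N**2 - 788*N
T(x) = x*(20 + x)
sqrt(Y(747) + T(1945/(-1083))) = sqrt((-1239 + 747**2 - 788*747) + (1945/(-1083))*(20 + 1945/(-1083))) = sqrt((-1239 + 558009 - 588636) + (1945*(-1/1083))*(20 + 1945*(-1/1083))) = sqrt(-31866 - 1945*(20 - 1945/1083)/1083) = sqrt(-31866 - 1945/1083*19715/1083) = sqrt(-31866 - 38345675/1172889) = sqrt(-37413626549/1172889) = I*sqrt(37413626549)/1083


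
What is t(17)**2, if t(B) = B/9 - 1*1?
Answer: 64/81 ≈ 0.79012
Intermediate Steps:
t(B) = -1 + B/9 (t(B) = B*(1/9) - 1 = B/9 - 1 = -1 + B/9)
t(17)**2 = (-1 + (1/9)*17)**2 = (-1 + 17/9)**2 = (8/9)**2 = 64/81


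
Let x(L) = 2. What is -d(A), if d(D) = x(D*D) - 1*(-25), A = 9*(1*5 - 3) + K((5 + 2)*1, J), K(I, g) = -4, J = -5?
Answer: -27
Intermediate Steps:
A = 14 (A = 9*(1*5 - 3) - 4 = 9*(5 - 3) - 4 = 9*2 - 4 = 18 - 4 = 14)
d(D) = 27 (d(D) = 2 - 1*(-25) = 2 + 25 = 27)
-d(A) = -1*27 = -27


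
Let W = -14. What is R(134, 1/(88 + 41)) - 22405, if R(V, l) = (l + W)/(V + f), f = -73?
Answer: -176306750/7869 ≈ -22405.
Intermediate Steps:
R(V, l) = (-14 + l)/(-73 + V) (R(V, l) = (l - 14)/(V - 73) = (-14 + l)/(-73 + V))
R(134, 1/(88 + 41)) - 22405 = (-14 + 1/(88 + 41))/(-73 + 134) - 22405 = (-14 + 1/129)/61 - 22405 = (1/61)*(-1805/129) - 22405 = -1805/7869 - 22405 = -176306750/7869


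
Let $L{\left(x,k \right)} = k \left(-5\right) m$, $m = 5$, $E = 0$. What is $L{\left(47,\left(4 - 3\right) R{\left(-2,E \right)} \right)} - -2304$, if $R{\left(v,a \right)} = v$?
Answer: $2354$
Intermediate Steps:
$L{\left(x,k \right)} = - 25 k$ ($L{\left(x,k \right)} = k \left(-5\right) 5 = - 5 k 5 = - 25 k$)
$L{\left(47,\left(4 - 3\right) R{\left(-2,E \right)} \right)} - -2304 = - 25 \left(4 - 3\right) \left(-2\right) - -2304 = - 25 \cdot 1 \left(-2\right) + 2304 = \left(-25\right) \left(-2\right) + 2304 = 50 + 2304 = 2354$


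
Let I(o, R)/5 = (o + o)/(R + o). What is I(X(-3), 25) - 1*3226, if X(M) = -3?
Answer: -35501/11 ≈ -3227.4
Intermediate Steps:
I(o, R) = 10*o/(R + o) (I(o, R) = 5*((o + o)/(R + o)) = 5*((2*o)/(R + o)) = 5*(2*o/(R + o)) = 10*o/(R + o))
I(X(-3), 25) - 1*3226 = 10*(-3)/(25 - 3) - 1*3226 = 10*(-3)/22 - 3226 = 10*(-3)*(1/22) - 3226 = -15/11 - 3226 = -35501/11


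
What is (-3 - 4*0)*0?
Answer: 0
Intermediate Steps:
(-3 - 4*0)*0 = (-3 + 0)*0 = -3*0 = 0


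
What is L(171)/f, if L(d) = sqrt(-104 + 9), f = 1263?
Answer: I*sqrt(95)/1263 ≈ 0.0077172*I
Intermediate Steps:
L(d) = I*sqrt(95) (L(d) = sqrt(-95) = I*sqrt(95))
L(171)/f = (I*sqrt(95))/1263 = (I*sqrt(95))*(1/1263) = I*sqrt(95)/1263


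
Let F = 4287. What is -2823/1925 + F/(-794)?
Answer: -10493937/1528450 ≈ -6.8657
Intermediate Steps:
-2823/1925 + F/(-794) = -2823/1925 + 4287/(-794) = -2823*1/1925 + 4287*(-1/794) = -2823/1925 - 4287/794 = -10493937/1528450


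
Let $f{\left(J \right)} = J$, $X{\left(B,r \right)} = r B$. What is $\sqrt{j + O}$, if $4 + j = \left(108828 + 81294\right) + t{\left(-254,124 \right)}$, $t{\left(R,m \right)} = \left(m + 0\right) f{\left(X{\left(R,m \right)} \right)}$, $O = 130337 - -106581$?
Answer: $2 i \sqrt{869617} \approx 1865.1 i$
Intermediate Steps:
$X{\left(B,r \right)} = B r$
$O = 236918$ ($O = 130337 + 106581 = 236918$)
$t{\left(R,m \right)} = R m^{2}$ ($t{\left(R,m \right)} = \left(m + 0\right) R m = m R m = R m^{2}$)
$j = -3715386$ ($j = -4 + \left(\left(108828 + 81294\right) - 254 \cdot 124^{2}\right) = -4 + \left(190122 - 3905504\right) = -4 - 3715382 = -3715386$)
$\sqrt{j + O} = \sqrt{-3715386 + 236918} = \sqrt{-3478468} = 2 i \sqrt{869617}$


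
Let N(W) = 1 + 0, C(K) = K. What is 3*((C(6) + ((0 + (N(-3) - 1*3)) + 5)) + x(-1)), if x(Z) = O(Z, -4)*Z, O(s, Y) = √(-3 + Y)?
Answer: 27 - 3*I*√7 ≈ 27.0 - 7.9373*I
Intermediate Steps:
x(Z) = I*Z*√7 (x(Z) = √(-3 - 4)*Z = √(-7)*Z = (I*√7)*Z = I*Z*√7)
N(W) = 1
3*((C(6) + ((0 + (N(-3) - 1*3)) + 5)) + x(-1)) = 3*((6 + ((0 + (1 - 1*3)) + 5)) + I*(-1)*√7) = 3*((6 + ((0 + (1 - 3)) + 5)) - I*√7) = 3*((6 + ((0 - 2) + 5)) - I*√7) = 3*((6 + (-2 + 5)) - I*√7) = 3*((6 + 3) - I*√7) = 3*(9 - I*√7) = 27 - 3*I*√7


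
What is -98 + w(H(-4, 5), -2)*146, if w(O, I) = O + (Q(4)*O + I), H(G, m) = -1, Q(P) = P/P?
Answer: -682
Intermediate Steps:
Q(P) = 1
w(O, I) = I + 2*O (w(O, I) = O + (1*O + I) = O + (O + I) = O + (I + O) = I + 2*O)
-98 + w(H(-4, 5), -2)*146 = -98 + (-2 + 2*(-1))*146 = -98 + (-2 - 2)*146 = -98 - 4*146 = -98 - 584 = -682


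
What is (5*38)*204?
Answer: 38760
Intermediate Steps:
(5*38)*204 = 190*204 = 38760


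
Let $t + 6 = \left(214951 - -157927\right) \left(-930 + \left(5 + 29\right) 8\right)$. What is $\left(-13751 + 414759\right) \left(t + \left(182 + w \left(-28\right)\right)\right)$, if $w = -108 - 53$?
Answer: $-98386927832320$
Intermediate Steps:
$w = -161$ ($w = -108 - 53 = -161$)
$t = -245353730$ ($t = -6 + \left(214951 - -157927\right) \left(-930 + \left(5 + 29\right) 8\right) = -6 + \left(214951 + 157927\right) \left(-930 + 34 \cdot 8\right) = -6 + 372878 \left(-930 + 272\right) = -6 + 372878 \left(-658\right) = -6 - 245353724 = -245353730$)
$\left(-13751 + 414759\right) \left(t + \left(182 + w \left(-28\right)\right)\right) = \left(-13751 + 414759\right) \left(-245353730 + \left(182 - -4508\right)\right) = 401008 \left(-245353730 + \left(182 + 4508\right)\right) = 401008 \left(-245353730 + 4690\right) = 401008 \left(-245349040\right) = -98386927832320$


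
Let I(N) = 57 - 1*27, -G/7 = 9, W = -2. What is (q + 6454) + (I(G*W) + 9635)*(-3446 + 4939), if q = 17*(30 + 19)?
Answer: 14437132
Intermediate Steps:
G = -63 (G = -7*9 = -63)
I(N) = 30 (I(N) = 57 - 27 = 30)
q = 833 (q = 17*49 = 833)
(q + 6454) + (I(G*W) + 9635)*(-3446 + 4939) = (833 + 6454) + (30 + 9635)*(-3446 + 4939) = 7287 + 9665*1493 = 7287 + 14429845 = 14437132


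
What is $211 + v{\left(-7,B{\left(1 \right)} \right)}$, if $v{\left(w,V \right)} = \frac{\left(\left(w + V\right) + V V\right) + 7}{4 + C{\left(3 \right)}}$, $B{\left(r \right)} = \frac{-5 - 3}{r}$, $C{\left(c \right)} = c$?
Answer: $219$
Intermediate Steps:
$B{\left(r \right)} = - \frac{8}{r}$
$v{\left(w,V \right)} = 1 + \frac{V}{7} + \frac{w}{7} + \frac{V^{2}}{7}$ ($v{\left(w,V \right)} = \frac{\left(\left(w + V\right) + V V\right) + 7}{4 + 3} = \frac{\left(\left(V + w\right) + V^{2}\right) + 7}{7} = \left(\left(V + w + V^{2}\right) + 7\right) \frac{1}{7} = \left(7 + V + w + V^{2}\right) \frac{1}{7} = 1 + \frac{V}{7} + \frac{w}{7} + \frac{V^{2}}{7}$)
$211 + v{\left(-7,B{\left(1 \right)} \right)} = 211 + \left(1 + \frac{\left(-8\right) 1^{-1}}{7} + \frac{1}{7} \left(-7\right) + \frac{\left(- \frac{8}{1}\right)^{2}}{7}\right) = 211 + \left(1 + \frac{\left(-8\right) 1}{7} - 1 + \frac{\left(\left(-8\right) 1\right)^{2}}{7}\right) = 211 + \left(1 + \frac{1}{7} \left(-8\right) - 1 + \frac{\left(-8\right)^{2}}{7}\right) = 211 + \left(1 - \frac{8}{7} - 1 + \frac{1}{7} \cdot 64\right) = 211 + \left(1 - \frac{8}{7} - 1 + \frac{64}{7}\right) = 211 + 8 = 219$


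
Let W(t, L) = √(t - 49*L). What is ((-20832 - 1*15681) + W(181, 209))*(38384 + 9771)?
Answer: -1758283515 + 96310*I*√2515 ≈ -1.7583e+9 + 4.8299e+6*I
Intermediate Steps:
((-20832 - 1*15681) + W(181, 209))*(38384 + 9771) = ((-20832 - 1*15681) + √(181 - 49*209))*(38384 + 9771) = ((-20832 - 15681) + √(181 - 10241))*48155 = (-36513 + √(-10060))*48155 = (-36513 + 2*I*√2515)*48155 = -1758283515 + 96310*I*√2515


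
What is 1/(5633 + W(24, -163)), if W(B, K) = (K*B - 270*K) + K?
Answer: 1/45568 ≈ 2.1945e-5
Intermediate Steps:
W(B, K) = -269*K + B*K (W(B, K) = (B*K - 270*K) + K = (-270*K + B*K) + K = -269*K + B*K)
1/(5633 + W(24, -163)) = 1/(5633 - 163*(-269 + 24)) = 1/(5633 - 163*(-245)) = 1/(5633 + 39935) = 1/45568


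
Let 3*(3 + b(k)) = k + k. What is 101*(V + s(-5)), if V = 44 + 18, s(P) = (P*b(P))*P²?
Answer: 258661/3 ≈ 86220.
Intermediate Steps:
b(k) = -3 + 2*k/3 (b(k) = -3 + (k + k)/3 = -3 + (2*k)/3 = -3 + 2*k/3)
s(P) = P³*(-3 + 2*P/3) (s(P) = (P*(-3 + 2*P/3))*P² = P³*(-3 + 2*P/3))
V = 62
101*(V + s(-5)) = 101*(62 + (⅓)*(-5)³*(-9 + 2*(-5))) = 101*(62 + (⅓)*(-125)*(-9 - 10)) = 101*(62 + (⅓)*(-125)*(-19)) = 101*(62 + 2375/3) = 101*(2561/3) = 258661/3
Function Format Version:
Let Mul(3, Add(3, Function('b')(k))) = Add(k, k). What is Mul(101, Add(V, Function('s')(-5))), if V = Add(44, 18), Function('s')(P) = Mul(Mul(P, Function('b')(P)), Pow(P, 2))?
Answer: Rational(258661, 3) ≈ 86220.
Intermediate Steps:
Function('b')(k) = Add(-3, Mul(Rational(2, 3), k)) (Function('b')(k) = Add(-3, Mul(Rational(1, 3), Add(k, k))) = Add(-3, Mul(Rational(1, 3), Mul(2, k))) = Add(-3, Mul(Rational(2, 3), k)))
Function('s')(P) = Mul(Pow(P, 3), Add(-3, Mul(Rational(2, 3), P))) (Function('s')(P) = Mul(Mul(P, Add(-3, Mul(Rational(2, 3), P))), Pow(P, 2)) = Mul(Pow(P, 3), Add(-3, Mul(Rational(2, 3), P))))
V = 62
Mul(101, Add(V, Function('s')(-5))) = Mul(101, Add(62, Mul(Rational(1, 3), Pow(-5, 3), Add(-9, Mul(2, -5))))) = Mul(101, Add(62, Mul(Rational(1, 3), -125, Add(-9, -10)))) = Mul(101, Add(62, Mul(Rational(1, 3), -125, -19))) = Mul(101, Add(62, Rational(2375, 3))) = Mul(101, Rational(2561, 3)) = Rational(258661, 3)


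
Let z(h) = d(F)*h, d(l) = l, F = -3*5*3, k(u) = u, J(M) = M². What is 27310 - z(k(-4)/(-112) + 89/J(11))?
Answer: 92643865/3388 ≈ 27345.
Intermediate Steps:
F = -45 (F = -15*3 = -45)
z(h) = -45*h
27310 - z(k(-4)/(-112) + 89/J(11)) = 27310 - (-45)*(-4/(-112) + 89/(11²)) = 27310 - (-45)*(-4*(-1/112) + 89/121) = 27310 - (-45)*(1/28 + 89*(1/121)) = 27310 - (-45)*(1/28 + 89/121) = 27310 - (-45)*2613/3388 = 27310 - 1*(-117585/3388) = 27310 + 117585/3388 = 92643865/3388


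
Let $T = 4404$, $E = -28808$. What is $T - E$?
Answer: $33212$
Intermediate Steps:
$T - E = 4404 - -28808 = 4404 + 28808 = 33212$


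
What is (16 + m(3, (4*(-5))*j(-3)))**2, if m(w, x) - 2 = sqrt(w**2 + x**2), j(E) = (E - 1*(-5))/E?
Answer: 9025/9 ≈ 1002.8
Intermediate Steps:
j(E) = (5 + E)/E (j(E) = (E + 5)/E = (5 + E)/E)
m(w, x) = 2 + sqrt(w**2 + x**2)
(16 + m(3, (4*(-5))*j(-3)))**2 = (16 + (2 + sqrt(3**2 + ((4*(-5))*((5 - 3)/(-3)))**2)))**2 = (16 + (2 + sqrt(9 + (-(-20)*2/3)**2)))**2 = (16 + (2 + sqrt(9 + (-20*(-2/3))**2)))**2 = (16 + (2 + sqrt(9 + (40/3)**2)))**2 = (16 + (2 + sqrt(9 + 1600/9)))**2 = (16 + (2 + sqrt(1681/9)))**2 = (16 + (2 + 41/3))**2 = (16 + 47/3)**2 = (95/3)**2 = 9025/9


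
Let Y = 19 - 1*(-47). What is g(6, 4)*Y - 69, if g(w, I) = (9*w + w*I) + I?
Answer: 5343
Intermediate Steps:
g(w, I) = I + 9*w + I*w (g(w, I) = (9*w + I*w) + I = I + 9*w + I*w)
Y = 66 (Y = 19 + 47 = 66)
g(6, 4)*Y - 69 = (4 + 9*6 + 4*6)*66 - 69 = (4 + 54 + 24)*66 - 69 = 82*66 - 69 = 5412 - 69 = 5343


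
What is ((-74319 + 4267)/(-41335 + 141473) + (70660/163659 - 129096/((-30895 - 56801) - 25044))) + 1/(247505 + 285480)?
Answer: 1439848274807907329/1641272047935950373 ≈ 0.87728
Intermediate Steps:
((-74319 + 4267)/(-41335 + 141473) + (70660/163659 - 129096/((-30895 - 56801) - 25044))) + 1/(247505 + 285480) = (-70052/100138 + (70660*(1/163659) - 129096/(-87696 - 25044))) + 1/532985 = (-70052*1/100138 + (70660/163659 - 129096/(-112740))) + 1/532985 = (-35026/50069 + (70660/163659 - 129096*(-1/112740))) + 1/532985 = (-35026/50069 + (70660/163659 + 10758/9395)) + 1/532985 = (-35026/50069 + 2424494222/1537576305) + 1/532985 = 67536853542388/76984908015045 + 1/532985 = 1439848274807907329/1641272047935950373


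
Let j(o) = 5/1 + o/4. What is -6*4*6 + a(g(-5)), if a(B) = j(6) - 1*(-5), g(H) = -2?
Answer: -265/2 ≈ -132.50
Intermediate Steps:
j(o) = 5 + o/4 (j(o) = 5*1 + o*(¼) = 5 + o/4)
a(B) = 23/2 (a(B) = (5 + (¼)*6) - 1*(-5) = (5 + 3/2) + 5 = 13/2 + 5 = 23/2)
-6*4*6 + a(g(-5)) = -6*4*6 + 23/2 = -24*6 + 23/2 = -144 + 23/2 = -265/2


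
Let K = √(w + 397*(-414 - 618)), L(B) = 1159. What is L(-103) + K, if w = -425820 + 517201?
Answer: 1159 + I*√318323 ≈ 1159.0 + 564.2*I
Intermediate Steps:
w = 91381
K = I*√318323 (K = √(91381 + 397*(-414 - 618)) = √(91381 + 397*(-1032)) = √(91381 - 409704) = √(-318323) = I*√318323 ≈ 564.2*I)
L(-103) + K = 1159 + I*√318323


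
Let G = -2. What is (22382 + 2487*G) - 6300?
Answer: 11108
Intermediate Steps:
(22382 + 2487*G) - 6300 = (22382 + 2487*(-2)) - 6300 = (22382 - 4974) - 6300 = 17408 - 6300 = 11108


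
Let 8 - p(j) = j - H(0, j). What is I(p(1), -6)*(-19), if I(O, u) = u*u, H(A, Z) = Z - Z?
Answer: -684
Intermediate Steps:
H(A, Z) = 0
p(j) = 8 - j (p(j) = 8 - (j - 1*0) = 8 - (j + 0) = 8 - j)
I(O, u) = u²
I(p(1), -6)*(-19) = (-6)²*(-19) = 36*(-19) = -684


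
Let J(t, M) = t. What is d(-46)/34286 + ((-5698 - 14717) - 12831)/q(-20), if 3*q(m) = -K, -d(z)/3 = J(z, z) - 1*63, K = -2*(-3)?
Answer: 569936505/34286 ≈ 16623.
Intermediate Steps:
K = 6
d(z) = 189 - 3*z (d(z) = -3*(z - 1*63) = -3*(z - 63) = -3*(-63 + z) = 189 - 3*z)
q(m) = -2 (q(m) = (-1*6)/3 = (1/3)*(-6) = -2)
d(-46)/34286 + ((-5698 - 14717) - 12831)/q(-20) = (189 - 3*(-46))/34286 + ((-5698 - 14717) - 12831)/(-2) = (189 + 138)*(1/34286) + (-20415 - 12831)*(-1/2) = 327*(1/34286) - 33246*(-1/2) = 327/34286 + 16623 = 569936505/34286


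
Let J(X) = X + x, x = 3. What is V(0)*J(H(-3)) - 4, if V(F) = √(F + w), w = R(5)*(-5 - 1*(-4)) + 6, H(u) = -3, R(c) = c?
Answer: -4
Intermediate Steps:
w = 1 (w = 5*(-5 - 1*(-4)) + 6 = 5*(-5 + 4) + 6 = 5*(-1) + 6 = -5 + 6 = 1)
J(X) = 3 + X (J(X) = X + 3 = 3 + X)
V(F) = √(1 + F) (V(F) = √(F + 1) = √(1 + F))
V(0)*J(H(-3)) - 4 = √(1 + 0)*(3 - 3) - 4 = √1*0 - 4 = 1*0 - 4 = 0 - 4 = -4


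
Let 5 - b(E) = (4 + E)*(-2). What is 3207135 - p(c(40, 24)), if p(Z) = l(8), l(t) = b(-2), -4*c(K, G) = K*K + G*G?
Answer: 3207126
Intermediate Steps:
c(K, G) = -G²/4 - K²/4 (c(K, G) = -(K*K + G*G)/4 = -(K² + G²)/4 = -(G² + K²)/4 = -G²/4 - K²/4)
b(E) = 13 + 2*E (b(E) = 5 - (4 + E)*(-2) = 5 - (-8 - 2*E) = 5 + (8 + 2*E) = 13 + 2*E)
l(t) = 9 (l(t) = 13 + 2*(-2) = 13 - 4 = 9)
p(Z) = 9
3207135 - p(c(40, 24)) = 3207135 - 1*9 = 3207135 - 9 = 3207126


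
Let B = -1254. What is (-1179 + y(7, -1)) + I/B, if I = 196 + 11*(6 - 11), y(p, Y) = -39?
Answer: -509171/418 ≈ -1218.1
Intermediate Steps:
I = 141 (I = 196 + 11*(-5) = 196 - 55 = 141)
(-1179 + y(7, -1)) + I/B = (-1179 - 39) + 141/(-1254) = -1218 + 141*(-1/1254) = -1218 - 47/418 = -509171/418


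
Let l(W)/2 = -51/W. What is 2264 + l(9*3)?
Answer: 20342/9 ≈ 2260.2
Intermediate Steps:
l(W) = -102/W (l(W) = 2*(-51/W) = -102/W)
2264 + l(9*3) = 2264 - 102/(9*3) = 2264 - 102/27 = 2264 - 102*1/27 = 2264 - 34/9 = 20342/9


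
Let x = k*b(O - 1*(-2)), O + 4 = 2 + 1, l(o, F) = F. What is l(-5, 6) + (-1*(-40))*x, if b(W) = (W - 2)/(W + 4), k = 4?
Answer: -26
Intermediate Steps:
O = -1 (O = -4 + (2 + 1) = -4 + 3 = -1)
b(W) = (-2 + W)/(4 + W)
x = -4/5 (x = 4*((-2 + (-1 - 1*(-2)))/(4 + (-1 - 1*(-2)))) = 4*((-2 + (-1 + 2))/(4 + (-1 + 2))) = 4*((-2 + 1)/(4 + 1)) = 4*(-1/5) = -4/5 ≈ -0.80000)
l(-5, 6) + (-1*(-40))*x = 6 - 1*(-40)*(-4/5) = 6 + 40*(-4/5) = 6 - 32 = -26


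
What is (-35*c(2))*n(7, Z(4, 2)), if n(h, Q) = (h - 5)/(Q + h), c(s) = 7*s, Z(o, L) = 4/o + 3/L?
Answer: -1960/19 ≈ -103.16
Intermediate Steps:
Z(o, L) = 3/L + 4/o
n(h, Q) = (-5 + h)/(Q + h)
(-35*c(2))*n(7, Z(4, 2)) = (-245*2)*((-5 + 7)/((3/2 + 4/4) + 7)) = (-35*14)*(2/((3*(½) + 4*(¼)) + 7)) = -490*2/((3/2 + 1) + 7) = -490*2/(5/2 + 7) = -490*2/19/2 = -980*2/19 = -490*4/19 = -1960/19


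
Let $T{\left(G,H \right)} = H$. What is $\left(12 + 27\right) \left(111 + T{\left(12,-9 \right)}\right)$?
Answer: $3978$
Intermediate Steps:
$\left(12 + 27\right) \left(111 + T{\left(12,-9 \right)}\right) = \left(12 + 27\right) \left(111 - 9\right) = 39 \cdot 102 = 3978$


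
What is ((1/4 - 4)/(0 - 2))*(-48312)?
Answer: -90585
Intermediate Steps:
((1/4 - 4)/(0 - 2))*(-48312) = ((¼ - 4)/(-2))*(-48312) = -15/4*(-½)*(-48312) = (15/8)*(-48312) = -90585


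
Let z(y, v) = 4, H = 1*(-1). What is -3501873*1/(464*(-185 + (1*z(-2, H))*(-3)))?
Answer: 3501873/91408 ≈ 38.310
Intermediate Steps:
H = -1
-3501873*1/(464*(-185 + (1*z(-2, H))*(-3))) = -3501873*1/(464*(-185 + (1*4)*(-3))) = -3501873*1/(464*(-185 + 4*(-3))) = -3501873*1/(464*(-185 - 12)) = -3501873/((-197*464)) = -3501873/(-91408) = -3501873*(-1/91408) = 3501873/91408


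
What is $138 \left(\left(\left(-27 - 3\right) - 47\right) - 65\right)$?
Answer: $-19596$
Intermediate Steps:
$138 \left(\left(\left(-27 - 3\right) - 47\right) - 65\right) = 138 \left(\left(-30 - 47\right) - 65\right) = 138 \left(-77 - 65\right) = 138 \left(-142\right) = -19596$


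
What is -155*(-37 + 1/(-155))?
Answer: 5736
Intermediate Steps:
-155*(-37 + 1/(-155)) = -155*(-37 - 1/155) = -155*(-5736/155) = 5736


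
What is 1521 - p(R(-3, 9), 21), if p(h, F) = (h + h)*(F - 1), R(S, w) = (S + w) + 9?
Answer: 921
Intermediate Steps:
R(S, w) = 9 + S + w
p(h, F) = 2*h*(-1 + F) (p(h, F) = (2*h)*(-1 + F) = 2*h*(-1 + F))
1521 - p(R(-3, 9), 21) = 1521 - 2*(9 - 3 + 9)*(-1 + 21) = 1521 - 2*15*20 = 1521 - 1*600 = 1521 - 600 = 921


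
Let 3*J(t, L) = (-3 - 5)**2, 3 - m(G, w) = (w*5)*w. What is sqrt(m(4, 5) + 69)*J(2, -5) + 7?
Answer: 7 + 64*I*sqrt(53)/3 ≈ 7.0 + 155.31*I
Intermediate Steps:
m(G, w) = 3 - 5*w**2 (m(G, w) = 3 - w*5*w = 3 - 5*w*w = 3 - 5*w**2)
J(t, L) = 64/3 (J(t, L) = (-3 - 5)**2/3 = (1/3)*(-8)**2 = (1/3)*64 = 64/3)
sqrt(m(4, 5) + 69)*J(2, -5) + 7 = sqrt((3 - 5*5**2) + 69)*(64/3) + 7 = sqrt((3 - 5*25) + 69)*(64/3) + 7 = sqrt((3 - 125) + 69)*(64/3) + 7 = sqrt(-122 + 69)*(64/3) + 7 = sqrt(-53)*(64/3) + 7 = (I*sqrt(53))*(64/3) + 7 = 64*I*sqrt(53)/3 + 7 = 7 + 64*I*sqrt(53)/3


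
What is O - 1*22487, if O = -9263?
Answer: -31750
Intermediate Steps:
O - 1*22487 = -9263 - 1*22487 = -9263 - 22487 = -31750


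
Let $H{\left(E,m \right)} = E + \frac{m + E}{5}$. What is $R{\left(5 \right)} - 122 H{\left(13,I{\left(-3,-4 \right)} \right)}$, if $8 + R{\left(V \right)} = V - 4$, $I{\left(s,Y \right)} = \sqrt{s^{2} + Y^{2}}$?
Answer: $- \frac{10161}{5} \approx -2032.2$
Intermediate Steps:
$I{\left(s,Y \right)} = \sqrt{Y^{2} + s^{2}}$
$R{\left(V \right)} = -12 + V$ ($R{\left(V \right)} = -8 + \left(V - 4\right) = -8 + \left(-4 + V\right) = -12 + V$)
$H{\left(E,m \right)} = \frac{m}{5} + \frac{6 E}{5}$ ($H{\left(E,m \right)} = E + \left(E + m\right) \frac{1}{5} = E + \left(\frac{E}{5} + \frac{m}{5}\right) = \frac{m}{5} + \frac{6 E}{5}$)
$R{\left(5 \right)} - 122 H{\left(13,I{\left(-3,-4 \right)} \right)} = \left(-12 + 5\right) - 122 \left(\frac{\sqrt{\left(-4\right)^{2} + \left(-3\right)^{2}}}{5} + \frac{6}{5} \cdot 13\right) = -7 - 122 \left(\frac{\sqrt{16 + 9}}{5} + \frac{78}{5}\right) = -7 - 122 \left(\frac{\sqrt{25}}{5} + \frac{78}{5}\right) = -7 - 122 \left(\frac{1}{5} \cdot 5 + \frac{78}{5}\right) = -7 - 122 \left(1 + \frac{78}{5}\right) = -7 - \frac{10126}{5} = - \frac{10161}{5}$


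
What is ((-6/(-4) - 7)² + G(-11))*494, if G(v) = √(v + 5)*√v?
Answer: 29887/2 - 494*√66 ≈ 10930.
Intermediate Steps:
G(v) = √v*√(5 + v) (G(v) = √(5 + v)*√v = √v*√(5 + v))
((-6/(-4) - 7)² + G(-11))*494 = ((-6/(-4) - 7)² + √(-11)*√(5 - 11))*494 = ((-6*(-¼) - 7)² + (I*√11)*√(-6))*494 = ((3/2 - 7)² + (I*√11)*(I*√6))*494 = ((-11/2)² - √66)*494 = (121/4 - √66)*494 = 29887/2 - 494*√66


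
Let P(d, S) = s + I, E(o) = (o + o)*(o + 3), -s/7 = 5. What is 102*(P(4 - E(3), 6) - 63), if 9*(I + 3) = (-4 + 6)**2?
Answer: -30770/3 ≈ -10257.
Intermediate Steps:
s = -35 (s = -7*5 = -35)
E(o) = 2*o*(3 + o) (E(o) = (2*o)*(3 + o) = 2*o*(3 + o))
I = -23/9 (I = -3 + (-4 + 6)**2/9 = -3 + (1/9)*2**2 = -3 + (1/9)*4 = -3 + 4/9 = -23/9 ≈ -2.5556)
P(d, S) = -338/9 (P(d, S) = -35 - 23/9 = -338/9)
102*(P(4 - E(3), 6) - 63) = 102*(-338/9 - 63) = 102*(-905/9) = -30770/3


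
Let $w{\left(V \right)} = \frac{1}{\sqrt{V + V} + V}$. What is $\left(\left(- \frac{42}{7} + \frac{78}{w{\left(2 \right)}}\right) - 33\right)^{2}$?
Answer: $74529$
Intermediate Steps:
$w{\left(V \right)} = \frac{1}{V + \sqrt{2} \sqrt{V}}$ ($w{\left(V \right)} = \frac{1}{\sqrt{2 V} + V} = \frac{1}{\sqrt{2} \sqrt{V} + V} = \frac{1}{V + \sqrt{2} \sqrt{V}}$)
$\left(\left(- \frac{42}{7} + \frac{78}{w{\left(2 \right)}}\right) - 33\right)^{2} = \left(\left(- \frac{42}{7} + \frac{78}{\frac{1}{2 + \sqrt{2} \sqrt{2}}}\right) - 33\right)^{2} = \left(\left(\left(-42\right) \frac{1}{7} + \frac{78}{\frac{1}{2 + 2}}\right) - 33\right)^{2} = \left(\left(-6 + \frac{78}{\frac{1}{4}}\right) - 33\right)^{2} = \left(\left(-6 + 78 \frac{1}{\frac{1}{4}}\right) - 33\right)^{2} = \left(\left(-6 + 78 \cdot 4\right) - 33\right)^{2} = \left(\left(-6 + 312\right) - 33\right)^{2} = \left(306 - 33\right)^{2} = 273^{2} = 74529$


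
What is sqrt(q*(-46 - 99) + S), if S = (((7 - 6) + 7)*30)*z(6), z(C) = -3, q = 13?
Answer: I*sqrt(2605) ≈ 51.039*I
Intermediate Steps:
S = -720 (S = (((7 - 6) + 7)*30)*(-3) = ((1 + 7)*30)*(-3) = (8*30)*(-3) = 240*(-3) = -720)
sqrt(q*(-46 - 99) + S) = sqrt(13*(-46 - 99) - 720) = sqrt(13*(-145) - 720) = sqrt(-1885 - 720) = sqrt(-2605) = I*sqrt(2605)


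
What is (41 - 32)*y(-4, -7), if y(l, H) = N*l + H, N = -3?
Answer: 45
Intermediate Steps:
y(l, H) = H - 3*l (y(l, H) = -3*l + H = H - 3*l)
(41 - 32)*y(-4, -7) = (41 - 32)*(-7 - 3*(-4)) = 9*(-7 + 12) = 9*5 = 45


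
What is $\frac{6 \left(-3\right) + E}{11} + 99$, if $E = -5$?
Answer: $\frac{1066}{11} \approx 96.909$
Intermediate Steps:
$\frac{6 \left(-3\right) + E}{11} + 99 = \frac{6 \left(-3\right) - 5}{11} + 99 = \frac{-18 - 5}{11} + 99 = \frac{1}{11} \left(-23\right) + 99 = - \frac{23}{11} + 99 = \frac{1066}{11}$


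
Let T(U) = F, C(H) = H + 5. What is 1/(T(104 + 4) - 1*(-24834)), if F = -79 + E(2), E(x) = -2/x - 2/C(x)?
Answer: 7/173276 ≈ 4.0398e-5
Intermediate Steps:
C(H) = 5 + H
E(x) = -2/x - 2/(5 + x)
F = -562/7 (F = -79 + 2*(-5 - 2*2)/(2*(5 + 2)) = -79 + 2*(½)*(-5 - 4)/7 = -79 + 2*(½)*(⅐)*(-9) = -79 - 9/7 = -562/7 ≈ -80.286)
T(U) = -562/7
1/(T(104 + 4) - 1*(-24834)) = 1/(-562/7 - 1*(-24834)) = 1/(-562/7 + 24834) = 1/(173276/7) = 7/173276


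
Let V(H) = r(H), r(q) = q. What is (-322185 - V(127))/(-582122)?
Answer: 161156/291061 ≈ 0.55368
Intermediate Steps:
V(H) = H
(-322185 - V(127))/(-582122) = (-322185 - 1*127)/(-582122) = (-322185 - 127)*(-1/582122) = -322312*(-1/582122) = 161156/291061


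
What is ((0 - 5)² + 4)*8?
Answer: 232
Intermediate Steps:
((0 - 5)² + 4)*8 = ((-5)² + 4)*8 = (25 + 4)*8 = 29*8 = 232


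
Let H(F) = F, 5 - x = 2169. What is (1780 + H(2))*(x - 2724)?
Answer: -8710416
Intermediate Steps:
x = -2164 (x = 5 - 1*2169 = 5 - 2169 = -2164)
(1780 + H(2))*(x - 2724) = (1780 + 2)*(-2164 - 2724) = 1782*(-4888) = -8710416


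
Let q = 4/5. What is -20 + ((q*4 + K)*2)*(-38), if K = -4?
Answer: 204/5 ≈ 40.800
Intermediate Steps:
q = ⅘ (q = 4*(⅕) = ⅘ ≈ 0.80000)
-20 + ((q*4 + K)*2)*(-38) = -20 + (((⅘)*4 - 4)*2)*(-38) = -20 + ((16/5 - 4)*2)*(-38) = -20 - ⅘*2*(-38) = -20 - 8/5*(-38) = -20 + 304/5 = 204/5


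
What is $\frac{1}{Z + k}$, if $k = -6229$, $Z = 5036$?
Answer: $- \frac{1}{1193} \approx -0.00083822$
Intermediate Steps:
$\frac{1}{Z + k} = \frac{1}{5036 - 6229} = \frac{1}{-1193} = - \frac{1}{1193}$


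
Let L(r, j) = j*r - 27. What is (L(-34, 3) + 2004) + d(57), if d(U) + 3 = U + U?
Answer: 1986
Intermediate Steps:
L(r, j) = -27 + j*r
d(U) = -3 + 2*U (d(U) = -3 + (U + U) = -3 + 2*U)
(L(-34, 3) + 2004) + d(57) = ((-27 + 3*(-34)) + 2004) + (-3 + 2*57) = ((-27 - 102) + 2004) + (-3 + 114) = (-129 + 2004) + 111 = 1875 + 111 = 1986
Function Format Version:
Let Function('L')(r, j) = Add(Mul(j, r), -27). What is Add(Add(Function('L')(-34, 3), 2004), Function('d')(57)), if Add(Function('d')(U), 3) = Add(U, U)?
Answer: 1986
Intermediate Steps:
Function('L')(r, j) = Add(-27, Mul(j, r))
Function('d')(U) = Add(-3, Mul(2, U)) (Function('d')(U) = Add(-3, Add(U, U)) = Add(-3, Mul(2, U)))
Add(Add(Function('L')(-34, 3), 2004), Function('d')(57)) = Add(Add(Add(-27, Mul(3, -34)), 2004), Add(-3, Mul(2, 57))) = Add(Add(Add(-27, -102), 2004), Add(-3, 114)) = Add(Add(-129, 2004), 111) = Add(1875, 111) = 1986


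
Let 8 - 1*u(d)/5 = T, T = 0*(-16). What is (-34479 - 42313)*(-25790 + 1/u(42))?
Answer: 9902318801/5 ≈ 1.9805e+9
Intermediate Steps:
T = 0
u(d) = 40 (u(d) = 40 - 5*0 = 40 + 0 = 40)
(-34479 - 42313)*(-25790 + 1/u(42)) = (-34479 - 42313)*(-25790 + 1/40) = -76792*(-25790 + 1/40) = -76792*(-1031599/40) = 9902318801/5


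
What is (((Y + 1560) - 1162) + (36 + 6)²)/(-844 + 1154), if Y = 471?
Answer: 2633/310 ≈ 8.4935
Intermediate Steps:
(((Y + 1560) - 1162) + (36 + 6)²)/(-844 + 1154) = (((471 + 1560) - 1162) + (36 + 6)²)/(-844 + 1154) = ((2031 - 1162) + 42²)/310 = (869 + 1764)*(1/310) = 2633*(1/310) = 2633/310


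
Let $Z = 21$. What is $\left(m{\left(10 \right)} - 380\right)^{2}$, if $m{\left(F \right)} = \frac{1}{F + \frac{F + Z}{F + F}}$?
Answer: $\frac{7701817600}{53361} \approx 1.4433 \cdot 10^{5}$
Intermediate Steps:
$m{\left(F \right)} = \frac{1}{F + \frac{21 + F}{2 F}}$ ($m{\left(F \right)} = \frac{1}{F + \frac{F + 21}{F + F}} = \frac{1}{F + \frac{21 + F}{2 F}}$)
$\left(m{\left(10 \right)} - 380\right)^{2} = \left(2 \cdot 10 \frac{1}{21 + 10 + 2 \cdot 10^{2}} - 380\right)^{2} = \left(2 \cdot 10 \frac{1}{21 + 10 + 2 \cdot 100} - 380\right)^{2} = \left(2 \cdot 10 \frac{1}{21 + 10 + 200} - 380\right)^{2} = \left(2 \cdot 10 \cdot \frac{1}{231} - 380\right)^{2} = \left(\frac{20}{231} - 380\right)^{2} = \left(- \frac{87760}{231}\right)^{2} = \frac{7701817600}{53361}$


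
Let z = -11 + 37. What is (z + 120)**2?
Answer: 21316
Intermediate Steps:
z = 26
(z + 120)**2 = (26 + 120)**2 = 146**2 = 21316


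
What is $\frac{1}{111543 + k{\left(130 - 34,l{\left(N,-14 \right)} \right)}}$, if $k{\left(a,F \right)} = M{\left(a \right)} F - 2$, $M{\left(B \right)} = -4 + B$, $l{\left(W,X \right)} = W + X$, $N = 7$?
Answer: $\frac{1}{110897} \approx 9.0174 \cdot 10^{-6}$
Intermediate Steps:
$k{\left(a,F \right)} = -2 + F \left(-4 + a\right)$ ($k{\left(a,F \right)} = \left(-4 + a\right) F - 2 = F \left(-4 + a\right) - 2 = -2 + F \left(-4 + a\right)$)
$\frac{1}{111543 + k{\left(130 - 34,l{\left(N,-14 \right)} \right)}} = \frac{1}{111543 + \left(-2 + \left(7 - 14\right) \left(-4 + \left(130 - 34\right)\right)\right)} = \frac{1}{111543 - \left(2 + 7 \left(-4 + 96\right)\right)} = \frac{1}{111543 - 646} = \frac{1}{110897}$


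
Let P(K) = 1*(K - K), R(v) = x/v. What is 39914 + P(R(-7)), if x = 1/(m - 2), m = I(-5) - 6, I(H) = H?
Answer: 39914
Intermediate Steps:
m = -11 (m = -5 - 6 = -11)
x = -1/13 (x = 1/(-11 - 2) = 1/(-13) = -1/13 ≈ -0.076923)
R(v) = -1/(13*v)
P(K) = 0 (P(K) = 1*0 = 0)
39914 + P(R(-7)) = 39914 + 0 = 39914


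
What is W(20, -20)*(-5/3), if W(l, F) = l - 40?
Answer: 100/3 ≈ 33.333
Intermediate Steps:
W(l, F) = -40 + l
W(20, -20)*(-5/3) = (-40 + 20)*(-5/3) = -(-100)/3 = -20*(-5/3) = 100/3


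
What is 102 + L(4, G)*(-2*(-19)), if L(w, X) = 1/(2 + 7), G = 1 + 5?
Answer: 956/9 ≈ 106.22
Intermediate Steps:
G = 6
L(w, X) = 1/9
102 + L(4, G)*(-2*(-19)) = 102 + (-2*(-19))/9 = 102 + (1/9)*38 = 102 + 38/9 = 956/9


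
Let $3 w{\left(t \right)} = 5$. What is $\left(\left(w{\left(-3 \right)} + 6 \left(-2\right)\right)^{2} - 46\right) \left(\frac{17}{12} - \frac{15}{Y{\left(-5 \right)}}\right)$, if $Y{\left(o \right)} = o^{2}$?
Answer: $\frac{26803}{540} \approx 49.635$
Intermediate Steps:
$w{\left(t \right)} = \frac{5}{3}$ ($w{\left(t \right)} = \frac{1}{3} \cdot 5 = \frac{5}{3}$)
$\left(\left(w{\left(-3 \right)} + 6 \left(-2\right)\right)^{2} - 46\right) \left(\frac{17}{12} - \frac{15}{Y{\left(-5 \right)}}\right) = \left(\left(\frac{5}{3} + 6 \left(-2\right)\right)^{2} - 46\right) \left(\frac{17}{12} - \frac{15}{\left(-5\right)^{2}}\right) = \left(\left(\frac{5}{3} - 12\right)^{2} - 46\right) \left(17 \cdot \frac{1}{12} - \frac{15}{25}\right) = \left(\left(- \frac{31}{3}\right)^{2} - 46\right) \left(\frac{17}{12} - \frac{3}{5}\right) = \left(\frac{961}{9} - 46\right) \left(\frac{17}{12} - \frac{3}{5}\right) = \frac{547}{9} \cdot \frac{49}{60} = \frac{26803}{540}$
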